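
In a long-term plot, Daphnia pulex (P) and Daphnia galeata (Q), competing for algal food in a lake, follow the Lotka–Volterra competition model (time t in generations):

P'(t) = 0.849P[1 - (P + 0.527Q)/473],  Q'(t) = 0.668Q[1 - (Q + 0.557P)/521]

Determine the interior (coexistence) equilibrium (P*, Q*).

Setting both brackets to zero gives the nullclines P + 0.527Q = 473 and 0.557P + Q = 521.
Substituting Q = 521 - 0.557P into the first: P(1 - 0.527·0.557) = 473 - 0.527·521.
So P* = 198/0.706 = 281, and then Q* = 521 - 0.557·281 = 365.

P* ≈ 281, Q* ≈ 365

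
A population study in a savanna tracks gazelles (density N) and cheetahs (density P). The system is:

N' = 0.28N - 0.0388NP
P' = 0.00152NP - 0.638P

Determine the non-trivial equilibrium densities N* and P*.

Set dP/dt = 0 with P > 0: 0.00152N - 0.638 = 0, so N* = 0.638/0.00152 = 420.
Set dN/dt = 0 with N > 0: 0.28 - 0.0388P = 0, so P* = 0.28/0.0388 = 7.22.

N* ≈ 420, P* ≈ 7.22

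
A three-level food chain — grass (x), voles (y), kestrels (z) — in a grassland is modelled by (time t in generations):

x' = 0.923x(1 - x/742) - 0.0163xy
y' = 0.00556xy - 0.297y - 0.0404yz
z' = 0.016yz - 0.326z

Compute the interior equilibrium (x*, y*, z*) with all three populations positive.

x* ≈ 475, y* ≈ 20.4, z* ≈ 58

From dz/dt = 0: 0.016y* = 0.326, so y* = 20.4.
From dx/dt = 0: 0.923(1 - x*/742) = 0.0163·20.4, giving x* = 742·(1 - 0.36) = 475.
From dy/dt = 0: 0.00556·475 - 0.297 = 0.0404z*, so z* = 2.34/0.0404 = 58.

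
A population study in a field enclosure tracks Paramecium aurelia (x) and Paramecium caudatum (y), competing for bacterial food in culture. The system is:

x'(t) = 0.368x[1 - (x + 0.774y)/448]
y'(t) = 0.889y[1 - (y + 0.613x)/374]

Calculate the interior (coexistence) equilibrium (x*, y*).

Setting both brackets to zero gives the nullclines x + 0.774y = 448 and 0.613x + y = 374.
Substituting y = 374 - 0.613x into the first: x(1 - 0.774·0.613) = 448 - 0.774·374.
So x* = 159/0.526 = 302, and then y* = 374 - 0.613·302 = 189.

x* ≈ 302, y* ≈ 189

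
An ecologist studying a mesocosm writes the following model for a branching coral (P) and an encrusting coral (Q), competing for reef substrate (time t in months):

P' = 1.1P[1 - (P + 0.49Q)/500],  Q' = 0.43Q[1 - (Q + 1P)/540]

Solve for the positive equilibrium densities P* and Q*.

Setting both brackets to zero gives the nullclines P + 0.49Q = 500 and 1P + Q = 540.
Substituting Q = 540 - 1P into the first: P(1 - 0.49·1) = 500 - 0.49·540.
So P* = 235/0.51 = 462, and then Q* = 540 - 1·462 = 78.4.

P* ≈ 462, Q* ≈ 78.4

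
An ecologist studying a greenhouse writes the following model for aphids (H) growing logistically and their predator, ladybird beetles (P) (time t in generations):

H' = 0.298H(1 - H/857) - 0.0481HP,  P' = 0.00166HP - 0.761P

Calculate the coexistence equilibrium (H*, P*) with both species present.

H* ≈ 458, P* ≈ 2.88

From dP/dt = 0 with P > 0: 0.00166H* = 0.761, so H* = 458.
Substitute into dH/dt = 0: 0.298(1 - 458/857) = 0.0481P*.
The bracket is 0.465, giving P* = 0.139/0.0481 = 2.88.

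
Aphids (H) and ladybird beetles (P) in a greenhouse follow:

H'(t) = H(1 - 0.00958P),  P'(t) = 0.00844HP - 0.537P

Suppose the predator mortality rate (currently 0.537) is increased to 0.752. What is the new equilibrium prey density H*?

H* ≈ 89.1

At the interior fixed point, setting dP/dt = 0 with P > 0 fixes H* = (predator death rate)/(HP coefficient) — independent of the other coefficients.
With the change, H* = 0.752/0.00844 = 89.1; it rises from 63.6.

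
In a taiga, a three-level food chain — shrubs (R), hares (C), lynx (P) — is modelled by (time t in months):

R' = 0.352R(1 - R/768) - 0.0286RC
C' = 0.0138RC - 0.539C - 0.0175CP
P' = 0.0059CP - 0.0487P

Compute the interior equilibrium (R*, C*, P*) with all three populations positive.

From dP/dt = 0: 0.0059C* = 0.0487, so C* = 8.25.
From dR/dt = 0: 0.352(1 - R*/768) = 0.0286·8.25, giving R* = 768·(1 - 0.671) = 253.
From dC/dt = 0: 0.0138·253 - 0.539 = 0.0175P*, so P* = 2.95/0.0175 = 169.

R* ≈ 253, C* ≈ 8.25, P* ≈ 169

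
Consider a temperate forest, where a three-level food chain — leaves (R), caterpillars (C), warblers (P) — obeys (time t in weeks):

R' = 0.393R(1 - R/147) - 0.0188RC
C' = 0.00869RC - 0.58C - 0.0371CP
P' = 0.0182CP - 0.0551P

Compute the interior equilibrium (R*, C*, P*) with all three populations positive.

R* ≈ 126, C* ≈ 3.03, P* ≈ 13.8

From dP/dt = 0: 0.0182C* = 0.0551, so C* = 3.03.
From dR/dt = 0: 0.393(1 - R*/147) = 0.0188·3.03, giving R* = 147·(1 - 0.145) = 126.
From dC/dt = 0: 0.00869·126 - 0.58 = 0.0371P*, so P* = 0.512/0.0371 = 13.8.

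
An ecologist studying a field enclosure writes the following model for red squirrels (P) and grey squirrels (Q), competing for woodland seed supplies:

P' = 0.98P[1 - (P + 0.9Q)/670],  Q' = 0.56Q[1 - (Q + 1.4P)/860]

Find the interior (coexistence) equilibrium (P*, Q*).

P* ≈ 400, Q* ≈ 300

Setting both brackets to zero gives the nullclines P + 0.9Q = 670 and 1.4P + Q = 860.
Substituting Q = 860 - 1.4P into the first: P(1 - 0.9·1.4) = 670 - 0.9·860.
So P* = -104/-0.26 = 400, and then Q* = 860 - 1.4·400 = 300.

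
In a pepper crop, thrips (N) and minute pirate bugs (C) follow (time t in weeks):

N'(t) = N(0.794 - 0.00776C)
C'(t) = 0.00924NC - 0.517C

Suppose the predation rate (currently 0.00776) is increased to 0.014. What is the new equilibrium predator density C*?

C* ≈ 56.7

At the interior fixed point, setting dN/dt = 0 with N > 0 fixes C* = (prey growth rate)/(NC coefficient) — independent of the other coefficients.
With the change, C* = 0.794/0.014 = 56.7; it falls from 102.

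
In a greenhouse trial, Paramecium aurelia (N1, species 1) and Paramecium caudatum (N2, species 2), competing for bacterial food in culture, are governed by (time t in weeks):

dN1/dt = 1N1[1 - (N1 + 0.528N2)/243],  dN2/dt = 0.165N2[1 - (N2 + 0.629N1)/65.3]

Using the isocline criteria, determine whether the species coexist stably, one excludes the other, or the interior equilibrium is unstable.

species 1 excludes species 2

Compare the nullcline intercepts: K1/α12 = 243/0.528 = 460 > K2 = 65.3; K2/α21 = 65.3/0.629 = 104 < K1 = 243.
Since the inequalities point opposite ways, species 1 can invade but species 2 cannot.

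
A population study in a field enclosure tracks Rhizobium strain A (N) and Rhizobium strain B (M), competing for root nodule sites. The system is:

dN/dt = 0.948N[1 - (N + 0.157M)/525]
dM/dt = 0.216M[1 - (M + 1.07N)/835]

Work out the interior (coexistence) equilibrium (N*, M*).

N* ≈ 473, M* ≈ 328

Setting both brackets to zero gives the nullclines N + 0.157M = 525 and 1.07N + M = 835.
Substituting M = 835 - 1.07N into the first: N(1 - 0.157·1.07) = 525 - 0.157·835.
So N* = 394/0.832 = 473, and then M* = 835 - 1.07·473 = 328.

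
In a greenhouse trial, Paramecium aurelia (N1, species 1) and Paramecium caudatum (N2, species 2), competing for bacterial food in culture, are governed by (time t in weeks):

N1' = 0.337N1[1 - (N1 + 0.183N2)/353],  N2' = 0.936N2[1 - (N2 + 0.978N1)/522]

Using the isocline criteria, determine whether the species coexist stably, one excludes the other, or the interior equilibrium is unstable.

Compare the nullcline intercepts: K1/α12 = 353/0.183 = 1930 > K2 = 522; K2/α21 = 522/0.978 = 534 > K1 = 353.
Since both inequalities hold, each species can invade when rare, so the interior equilibrium is stable.

stable coexistence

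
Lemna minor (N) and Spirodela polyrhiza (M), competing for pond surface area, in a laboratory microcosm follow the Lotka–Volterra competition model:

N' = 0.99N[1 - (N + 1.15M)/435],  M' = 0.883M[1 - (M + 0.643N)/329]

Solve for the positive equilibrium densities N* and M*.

Setting both brackets to zero gives the nullclines N + 1.15M = 435 and 0.643N + M = 329.
Substituting M = 329 - 0.643N into the first: N(1 - 1.15·0.643) = 435 - 1.15·329.
So N* = 56.7/0.261 = 217, and then M* = 329 - 0.643·217 = 189.

N* ≈ 217, M* ≈ 189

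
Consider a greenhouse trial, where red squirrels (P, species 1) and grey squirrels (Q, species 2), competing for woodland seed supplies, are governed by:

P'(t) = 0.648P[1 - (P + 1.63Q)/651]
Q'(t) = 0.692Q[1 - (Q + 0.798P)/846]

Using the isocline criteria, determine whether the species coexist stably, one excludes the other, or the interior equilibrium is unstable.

Compare the nullcline intercepts: K1/α12 = 651/1.63 = 399 < K2 = 846; K2/α21 = 846/0.798 = 1060 > K1 = 651.
Since the inequalities point opposite ways, species 2 can invade but species 1 cannot.

species 2 excludes species 1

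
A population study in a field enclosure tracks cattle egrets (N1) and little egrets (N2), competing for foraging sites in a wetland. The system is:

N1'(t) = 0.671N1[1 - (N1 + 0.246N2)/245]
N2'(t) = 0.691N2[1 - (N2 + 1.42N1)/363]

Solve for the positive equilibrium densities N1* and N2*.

Setting both brackets to zero gives the nullclines N1 + 0.246N2 = 245 and 1.42N1 + N2 = 363.
Substituting N2 = 363 - 1.42N1 into the first: N1(1 - 0.246·1.42) = 245 - 0.246·363.
So N1* = 156/0.651 = 239, and then N2* = 363 - 1.42·239 = 23.2.

N1* ≈ 239, N2* ≈ 23.2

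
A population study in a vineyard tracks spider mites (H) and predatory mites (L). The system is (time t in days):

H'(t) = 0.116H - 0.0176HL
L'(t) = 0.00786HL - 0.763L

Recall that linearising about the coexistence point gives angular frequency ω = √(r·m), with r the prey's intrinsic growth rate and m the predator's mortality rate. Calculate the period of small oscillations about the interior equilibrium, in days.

T ≈ 21.1 days

Here r = 0.116 and m = 0.763, so r·m = 0.0885.
ω = √0.0885 = 0.298 per day, hence T = 2π/ω ≈ 21.1 days.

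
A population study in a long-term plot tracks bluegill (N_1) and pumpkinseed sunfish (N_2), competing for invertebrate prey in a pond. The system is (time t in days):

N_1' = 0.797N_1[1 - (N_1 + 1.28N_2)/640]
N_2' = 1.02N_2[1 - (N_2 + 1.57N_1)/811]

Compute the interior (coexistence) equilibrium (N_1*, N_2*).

N_1* ≈ 394, N_2* ≈ 192

Setting both brackets to zero gives the nullclines N_1 + 1.28N_2 = 640 and 1.57N_1 + N_2 = 811.
Substituting N_2 = 811 - 1.57N_1 into the first: N_1(1 - 1.28·1.57) = 640 - 1.28·811.
So N_1* = -398/-1.01 = 394, and then N_2* = 811 - 1.57·394 = 192.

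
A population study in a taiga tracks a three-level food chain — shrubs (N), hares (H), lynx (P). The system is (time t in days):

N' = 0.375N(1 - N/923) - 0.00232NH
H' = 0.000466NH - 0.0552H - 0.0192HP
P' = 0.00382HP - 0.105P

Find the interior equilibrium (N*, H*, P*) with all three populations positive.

N* ≈ 766, H* ≈ 27.5, P* ≈ 15.7

From dP/dt = 0: 0.00382H* = 0.105, so H* = 27.5.
From dN/dt = 0: 0.375(1 - N*/923) = 0.00232·27.5, giving N* = 923·(1 - 0.17) = 766.
From dH/dt = 0: 0.000466·766 - 0.0552 = 0.0192P*, so P* = 0.302/0.0192 = 15.7.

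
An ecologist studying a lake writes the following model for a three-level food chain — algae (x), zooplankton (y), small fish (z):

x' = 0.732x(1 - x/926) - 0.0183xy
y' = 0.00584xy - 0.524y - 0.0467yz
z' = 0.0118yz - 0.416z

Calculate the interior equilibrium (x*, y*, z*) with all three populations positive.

From dz/dt = 0: 0.0118y* = 0.416, so y* = 35.3.
From dx/dt = 0: 0.732(1 - x*/926) = 0.0183·35.3, giving x* = 926·(1 - 0.881) = 110.
From dy/dt = 0: 0.00584·110 - 0.524 = 0.0467z*, so z* = 0.118/0.0467 = 2.52.

x* ≈ 110, y* ≈ 35.3, z* ≈ 2.52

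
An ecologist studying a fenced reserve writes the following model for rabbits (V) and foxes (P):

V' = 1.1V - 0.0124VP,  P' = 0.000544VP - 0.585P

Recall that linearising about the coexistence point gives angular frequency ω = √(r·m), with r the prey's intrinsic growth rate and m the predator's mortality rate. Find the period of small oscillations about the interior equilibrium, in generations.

Here r = 1.1 and m = 0.585, so r·m = 0.643.
ω = √0.643 = 0.802 per generation, hence T = 2π/ω ≈ 7.83 generations.

T ≈ 7.83 generations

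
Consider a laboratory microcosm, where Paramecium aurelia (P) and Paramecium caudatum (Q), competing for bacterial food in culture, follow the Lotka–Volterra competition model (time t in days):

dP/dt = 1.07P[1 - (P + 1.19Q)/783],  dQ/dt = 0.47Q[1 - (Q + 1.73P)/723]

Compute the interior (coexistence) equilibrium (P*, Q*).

Setting both brackets to zero gives the nullclines P + 1.19Q = 783 and 1.73P + Q = 723.
Substituting Q = 723 - 1.73P into the first: P(1 - 1.19·1.73) = 783 - 1.19·723.
So P* = -77.4/-1.06 = 73.1, and then Q* = 723 - 1.73·73.1 = 597.

P* ≈ 73.1, Q* ≈ 597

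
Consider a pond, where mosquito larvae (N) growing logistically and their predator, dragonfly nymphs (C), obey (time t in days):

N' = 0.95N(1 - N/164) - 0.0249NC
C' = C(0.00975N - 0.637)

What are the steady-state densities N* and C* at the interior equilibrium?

N* ≈ 65.3, C* ≈ 23

From dC/dt = 0 with C > 0: 0.00975N* = 0.637, so N* = 65.3.
Substitute into dN/dt = 0: 0.95(1 - 65.3/164) = 0.0249C*.
The bracket is 0.602, giving C* = 0.572/0.0249 = 23.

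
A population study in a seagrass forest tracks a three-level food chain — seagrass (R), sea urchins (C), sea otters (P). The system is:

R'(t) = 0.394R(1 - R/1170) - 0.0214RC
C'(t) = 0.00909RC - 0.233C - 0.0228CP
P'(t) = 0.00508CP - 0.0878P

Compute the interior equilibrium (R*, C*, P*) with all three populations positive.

From dP/dt = 0: 0.00508C* = 0.0878, so C* = 17.3.
From dR/dt = 0: 0.394(1 - R*/1170) = 0.0214·17.3, giving R* = 1170·(1 - 0.939) = 71.7.
From dC/dt = 0: 0.00909·71.7 - 0.233 = 0.0228P*, so P* = 0.418/0.0228 = 18.4.

R* ≈ 71.7, C* ≈ 17.3, P* ≈ 18.4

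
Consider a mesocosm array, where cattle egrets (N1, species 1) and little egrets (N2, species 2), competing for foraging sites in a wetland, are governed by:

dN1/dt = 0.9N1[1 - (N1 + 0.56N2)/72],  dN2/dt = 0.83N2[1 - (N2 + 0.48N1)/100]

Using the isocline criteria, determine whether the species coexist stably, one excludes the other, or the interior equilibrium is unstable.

stable coexistence

Compare the nullcline intercepts: K1/α12 = 72/0.56 = 129 > K2 = 100; K2/α21 = 100/0.48 = 208 > K1 = 72.
Since both inequalities hold, each species can invade when rare, so the interior equilibrium is stable.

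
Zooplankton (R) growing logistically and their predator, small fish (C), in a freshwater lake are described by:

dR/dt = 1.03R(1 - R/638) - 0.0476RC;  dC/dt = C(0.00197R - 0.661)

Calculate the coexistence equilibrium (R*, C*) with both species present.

R* ≈ 336, C* ≈ 10.3

From dC/dt = 0 with C > 0: 0.00197R* = 0.661, so R* = 336.
Substitute into dR/dt = 0: 1.03(1 - 336/638) = 0.0476C*.
The bracket is 0.474, giving C* = 0.488/0.0476 = 10.3.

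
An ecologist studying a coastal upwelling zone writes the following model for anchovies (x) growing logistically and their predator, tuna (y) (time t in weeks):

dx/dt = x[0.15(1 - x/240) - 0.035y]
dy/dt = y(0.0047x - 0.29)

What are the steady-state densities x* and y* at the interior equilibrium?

From dy/dt = 0 with y > 0: 0.0047x* = 0.29, so x* = 61.7.
Substitute into dx/dt = 0: 0.15(1 - 61.7/240) = 0.035y*.
The bracket is 0.743, giving y* = 0.111/0.035 = 3.18.

x* ≈ 61.7, y* ≈ 3.18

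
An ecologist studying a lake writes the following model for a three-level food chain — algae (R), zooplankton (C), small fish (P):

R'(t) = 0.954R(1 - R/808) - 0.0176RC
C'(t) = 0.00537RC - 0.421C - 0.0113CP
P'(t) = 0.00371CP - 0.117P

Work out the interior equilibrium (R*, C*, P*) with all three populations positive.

R* ≈ 338, C* ≈ 31.5, P* ≈ 123

From dP/dt = 0: 0.00371C* = 0.117, so C* = 31.5.
From dR/dt = 0: 0.954(1 - R*/808) = 0.0176·31.5, giving R* = 808·(1 - 0.582) = 338.
From dC/dt = 0: 0.00537·338 - 0.421 = 0.0113P*, so P* = 1.39/0.0113 = 123.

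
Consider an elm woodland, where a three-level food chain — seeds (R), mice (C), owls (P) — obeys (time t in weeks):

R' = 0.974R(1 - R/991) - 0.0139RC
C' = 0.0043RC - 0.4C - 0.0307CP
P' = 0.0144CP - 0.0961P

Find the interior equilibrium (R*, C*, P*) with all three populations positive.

From dP/dt = 0: 0.0144C* = 0.0961, so C* = 6.67.
From dR/dt = 0: 0.974(1 - R*/991) = 0.0139·6.67, giving R* = 991·(1 - 0.0952) = 897.
From dC/dt = 0: 0.0043·897 - 0.4 = 0.0307P*, so P* = 3.46/0.0307 = 113.

R* ≈ 897, C* ≈ 6.67, P* ≈ 113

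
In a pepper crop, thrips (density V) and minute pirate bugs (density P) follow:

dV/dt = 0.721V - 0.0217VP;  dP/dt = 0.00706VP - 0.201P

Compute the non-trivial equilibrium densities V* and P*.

Set dP/dt = 0 with P > 0: 0.00706V - 0.201 = 0, so V* = 0.201/0.00706 = 28.5.
Set dV/dt = 0 with V > 0: 0.721 - 0.0217P = 0, so P* = 0.721/0.0217 = 33.2.

V* ≈ 28.5, P* ≈ 33.2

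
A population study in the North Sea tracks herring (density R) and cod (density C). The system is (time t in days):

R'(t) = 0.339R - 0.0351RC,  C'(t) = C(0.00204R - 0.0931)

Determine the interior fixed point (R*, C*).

Set dC/dt = 0 with C > 0: 0.00204R - 0.0931 = 0, so R* = 0.0931/0.00204 = 45.6.
Set dR/dt = 0 with R > 0: 0.339 - 0.0351C = 0, so C* = 0.339/0.0351 = 9.66.

R* ≈ 45.6, C* ≈ 9.66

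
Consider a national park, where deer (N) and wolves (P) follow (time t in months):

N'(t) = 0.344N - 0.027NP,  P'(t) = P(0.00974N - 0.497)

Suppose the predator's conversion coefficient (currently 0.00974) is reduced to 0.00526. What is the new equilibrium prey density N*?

N* ≈ 94.5

At the interior fixed point, setting dP/dt = 0 with P > 0 fixes N* = (predator death rate)/(NP coefficient) — independent of the other coefficients.
With the change, N* = 0.497/0.00526 = 94.5; it rises from 51.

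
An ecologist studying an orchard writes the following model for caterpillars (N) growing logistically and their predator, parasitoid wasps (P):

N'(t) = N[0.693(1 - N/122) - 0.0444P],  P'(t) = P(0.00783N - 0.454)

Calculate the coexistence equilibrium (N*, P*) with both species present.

From dP/dt = 0 with P > 0: 0.00783N* = 0.454, so N* = 58.
Substitute into dN/dt = 0: 0.693(1 - 58/122) = 0.0444P*.
The bracket is 0.525, giving P* = 0.364/0.0444 = 8.19.

N* ≈ 58, P* ≈ 8.19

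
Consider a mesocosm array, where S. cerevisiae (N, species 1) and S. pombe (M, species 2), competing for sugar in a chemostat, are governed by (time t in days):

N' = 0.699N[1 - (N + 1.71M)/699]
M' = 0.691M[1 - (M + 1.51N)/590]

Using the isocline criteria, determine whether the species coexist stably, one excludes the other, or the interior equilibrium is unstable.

unstable coexistence (outcome depends on initial conditions)

Compare the nullcline intercepts: K1/α12 = 699/1.71 = 409 < K2 = 590; K2/α21 = 590/1.51 = 391 < K1 = 699.
Since both are reversed, neither can invade when rare; the interior point is a saddle.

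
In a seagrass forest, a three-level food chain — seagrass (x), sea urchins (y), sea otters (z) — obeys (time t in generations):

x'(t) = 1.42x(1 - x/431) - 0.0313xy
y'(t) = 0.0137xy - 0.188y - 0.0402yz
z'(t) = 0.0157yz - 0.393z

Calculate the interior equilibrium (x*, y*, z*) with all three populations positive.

x* ≈ 193, y* ≈ 25, z* ≈ 61.2

From dz/dt = 0: 0.0157y* = 0.393, so y* = 25.
From dx/dt = 0: 1.42(1 - x*/431) = 0.0313·25, giving x* = 431·(1 - 0.552) = 193.
From dy/dt = 0: 0.0137·193 - 0.188 = 0.0402z*, so z* = 2.46/0.0402 = 61.2.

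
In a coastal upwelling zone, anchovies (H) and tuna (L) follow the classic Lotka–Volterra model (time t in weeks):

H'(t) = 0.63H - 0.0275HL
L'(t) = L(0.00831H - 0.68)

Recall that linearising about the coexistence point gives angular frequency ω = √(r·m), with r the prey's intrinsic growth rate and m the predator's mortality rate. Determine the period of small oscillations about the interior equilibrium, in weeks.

Here r = 0.63 and m = 0.68, so r·m = 0.428.
ω = √0.428 = 0.655 per week, hence T = 2π/ω ≈ 9.6 weeks.

T ≈ 9.6 weeks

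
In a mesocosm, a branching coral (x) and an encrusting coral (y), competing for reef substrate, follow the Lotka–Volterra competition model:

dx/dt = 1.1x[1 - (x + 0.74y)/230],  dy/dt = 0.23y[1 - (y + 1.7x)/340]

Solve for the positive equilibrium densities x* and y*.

Setting both brackets to zero gives the nullclines x + 0.74y = 230 and 1.7x + y = 340.
Substituting y = 340 - 1.7x into the first: x(1 - 0.74·1.7) = 230 - 0.74·340.
So x* = -21.6/-0.258 = 83.7, and then y* = 340 - 1.7·83.7 = 198.

x* ≈ 83.7, y* ≈ 198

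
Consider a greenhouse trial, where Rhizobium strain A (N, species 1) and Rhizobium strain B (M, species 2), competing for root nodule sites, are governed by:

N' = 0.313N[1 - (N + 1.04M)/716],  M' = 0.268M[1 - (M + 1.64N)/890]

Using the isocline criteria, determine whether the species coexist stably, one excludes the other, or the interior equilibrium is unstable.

unstable coexistence (outcome depends on initial conditions)

Compare the nullcline intercepts: K1/α12 = 716/1.04 = 688 < K2 = 890; K2/α21 = 890/1.64 = 543 < K1 = 716.
Since both are reversed, neither can invade when rare; the interior point is a saddle.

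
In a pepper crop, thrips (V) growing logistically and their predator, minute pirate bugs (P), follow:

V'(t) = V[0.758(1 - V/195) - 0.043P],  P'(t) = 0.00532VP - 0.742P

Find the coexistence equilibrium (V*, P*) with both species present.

V* ≈ 139, P* ≈ 5.02

From dP/dt = 0 with P > 0: 0.00532V* = 0.742, so V* = 139.
Substitute into dV/dt = 0: 0.758(1 - 139/195) = 0.043P*.
The bracket is 0.285, giving P* = 0.216/0.043 = 5.02.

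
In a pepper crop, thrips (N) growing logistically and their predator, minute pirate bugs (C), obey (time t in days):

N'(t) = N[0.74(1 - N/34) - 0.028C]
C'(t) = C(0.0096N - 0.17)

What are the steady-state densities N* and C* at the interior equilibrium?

N* ≈ 17.7, C* ≈ 12.7

From dC/dt = 0 with C > 0: 0.0096N* = 0.17, so N* = 17.7.
Substitute into dN/dt = 0: 0.74(1 - 17.7/34) = 0.028C*.
The bracket is 0.479, giving C* = 0.355/0.028 = 12.7.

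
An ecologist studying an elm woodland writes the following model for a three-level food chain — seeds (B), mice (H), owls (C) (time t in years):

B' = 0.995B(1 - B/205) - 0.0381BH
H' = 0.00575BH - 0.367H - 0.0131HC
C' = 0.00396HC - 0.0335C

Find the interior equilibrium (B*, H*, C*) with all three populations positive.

B* ≈ 139, H* ≈ 8.46, C* ≈ 32.8

From dC/dt = 0: 0.00396H* = 0.0335, so H* = 8.46.
From dB/dt = 0: 0.995(1 - B*/205) = 0.0381·8.46, giving B* = 205·(1 - 0.324) = 139.
From dH/dt = 0: 0.00575·139 - 0.367 = 0.0131C*, so C* = 0.43/0.0131 = 32.8.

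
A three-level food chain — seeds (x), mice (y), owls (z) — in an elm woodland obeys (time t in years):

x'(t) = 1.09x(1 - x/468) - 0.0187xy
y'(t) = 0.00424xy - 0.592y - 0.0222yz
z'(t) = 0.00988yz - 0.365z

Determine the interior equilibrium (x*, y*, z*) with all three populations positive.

x* ≈ 171, y* ≈ 36.9, z* ≈ 6.07

From dz/dt = 0: 0.00988y* = 0.365, so y* = 36.9.
From dx/dt = 0: 1.09(1 - x*/468) = 0.0187·36.9, giving x* = 468·(1 - 0.634) = 171.
From dy/dt = 0: 0.00424·171 - 0.592 = 0.0222z*, so z* = 0.135/0.0222 = 6.07.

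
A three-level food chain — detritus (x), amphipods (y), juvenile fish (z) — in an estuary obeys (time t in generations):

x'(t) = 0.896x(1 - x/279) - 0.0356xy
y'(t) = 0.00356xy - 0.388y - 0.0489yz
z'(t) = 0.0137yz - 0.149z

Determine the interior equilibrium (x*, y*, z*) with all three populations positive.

From dz/dt = 0: 0.0137y* = 0.149, so y* = 10.9.
From dx/dt = 0: 0.896(1 - x*/279) = 0.0356·10.9, giving x* = 279·(1 - 0.432) = 158.
From dy/dt = 0: 0.00356·158 - 0.388 = 0.0489z*, so z* = 0.176/0.0489 = 3.6.

x* ≈ 158, y* ≈ 10.9, z* ≈ 3.6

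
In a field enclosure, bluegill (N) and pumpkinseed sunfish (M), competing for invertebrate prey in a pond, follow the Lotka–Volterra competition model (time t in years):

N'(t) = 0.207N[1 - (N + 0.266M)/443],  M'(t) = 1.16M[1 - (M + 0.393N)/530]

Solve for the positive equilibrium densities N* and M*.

Setting both brackets to zero gives the nullclines N + 0.266M = 443 and 0.393N + M = 530.
Substituting M = 530 - 0.393N into the first: N(1 - 0.266·0.393) = 443 - 0.266·530.
So N* = 302/0.895 = 337, and then M* = 530 - 0.393·337 = 397.

N* ≈ 337, M* ≈ 397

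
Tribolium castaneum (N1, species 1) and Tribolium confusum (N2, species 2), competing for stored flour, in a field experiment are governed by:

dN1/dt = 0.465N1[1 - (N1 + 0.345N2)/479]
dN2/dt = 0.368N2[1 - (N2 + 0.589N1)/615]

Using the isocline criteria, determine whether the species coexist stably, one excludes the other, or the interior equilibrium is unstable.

stable coexistence

Compare the nullcline intercepts: K1/α12 = 479/0.345 = 1390 > K2 = 615; K2/α21 = 615/0.589 = 1040 > K1 = 479.
Since both inequalities hold, each species can invade when rare, so the interior equilibrium is stable.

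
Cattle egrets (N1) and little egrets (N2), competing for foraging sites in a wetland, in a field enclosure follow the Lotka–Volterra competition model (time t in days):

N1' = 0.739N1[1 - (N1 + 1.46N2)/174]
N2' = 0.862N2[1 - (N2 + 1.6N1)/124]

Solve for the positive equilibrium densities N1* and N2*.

N1* ≈ 5.27, N2* ≈ 116

Setting both brackets to zero gives the nullclines N1 + 1.46N2 = 174 and 1.6N1 + N2 = 124.
Substituting N2 = 124 - 1.6N1 into the first: N1(1 - 1.46·1.6) = 174 - 1.46·124.
So N1* = -7.04/-1.34 = 5.27, and then N2* = 124 - 1.6·5.27 = 116.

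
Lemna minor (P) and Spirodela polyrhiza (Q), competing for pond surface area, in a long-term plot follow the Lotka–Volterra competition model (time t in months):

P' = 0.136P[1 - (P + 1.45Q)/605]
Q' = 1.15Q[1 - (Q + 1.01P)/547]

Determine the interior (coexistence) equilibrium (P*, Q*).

Setting both brackets to zero gives the nullclines P + 1.45Q = 605 and 1.01P + Q = 547.
Substituting Q = 547 - 1.01P into the first: P(1 - 1.45·1.01) = 605 - 1.45·547.
So P* = -188/-0.464 = 405, and then Q* = 547 - 1.01·405 = 138.

P* ≈ 405, Q* ≈ 138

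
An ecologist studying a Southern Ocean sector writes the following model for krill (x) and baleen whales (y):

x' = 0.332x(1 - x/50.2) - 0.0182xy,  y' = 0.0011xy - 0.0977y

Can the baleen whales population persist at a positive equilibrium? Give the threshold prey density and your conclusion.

The predator equation gives dy/dt > 0 only when x > 0.0977/0.0011 = 88.8.
Without the predator, x → K = 50.2. Since 50.2 < 88.8, the predator cannot invade.

Threshold x = 88.8; K < 88.8, so no, the predator goes extinct.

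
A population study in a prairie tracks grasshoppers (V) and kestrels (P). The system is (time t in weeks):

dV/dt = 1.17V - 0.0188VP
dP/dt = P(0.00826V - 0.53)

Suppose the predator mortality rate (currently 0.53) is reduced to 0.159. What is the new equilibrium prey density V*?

V* ≈ 19.2

At the interior fixed point, setting dP/dt = 0 with P > 0 fixes V* = (predator death rate)/(VP coefficient) — independent of the other coefficients.
With the change, V* = 0.159/0.00826 = 19.2; it falls from 64.2.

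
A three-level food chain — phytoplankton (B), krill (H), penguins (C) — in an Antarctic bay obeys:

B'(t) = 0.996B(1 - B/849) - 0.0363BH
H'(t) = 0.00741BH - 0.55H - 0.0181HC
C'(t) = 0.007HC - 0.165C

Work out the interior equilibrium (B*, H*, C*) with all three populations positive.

From dC/dt = 0: 0.007H* = 0.165, so H* = 23.6.
From dB/dt = 0: 0.996(1 - B*/849) = 0.0363·23.6, giving B* = 849·(1 - 0.859) = 120.
From dH/dt = 0: 0.00741·120 - 0.55 = 0.0181C*, so C* = 0.337/0.0181 = 18.6.

B* ≈ 120, H* ≈ 23.6, C* ≈ 18.6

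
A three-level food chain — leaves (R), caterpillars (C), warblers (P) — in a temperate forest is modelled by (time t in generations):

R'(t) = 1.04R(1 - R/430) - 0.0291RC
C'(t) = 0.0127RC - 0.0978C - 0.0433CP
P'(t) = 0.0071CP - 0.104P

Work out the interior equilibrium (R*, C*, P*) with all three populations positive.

R* ≈ 254, C* ≈ 14.6, P* ≈ 72.2

From dP/dt = 0: 0.0071C* = 0.104, so C* = 14.6.
From dR/dt = 0: 1.04(1 - R*/430) = 0.0291·14.6, giving R* = 430·(1 - 0.41) = 254.
From dC/dt = 0: 0.0127·254 - 0.0978 = 0.0433P*, so P* = 3.12/0.0433 = 72.2.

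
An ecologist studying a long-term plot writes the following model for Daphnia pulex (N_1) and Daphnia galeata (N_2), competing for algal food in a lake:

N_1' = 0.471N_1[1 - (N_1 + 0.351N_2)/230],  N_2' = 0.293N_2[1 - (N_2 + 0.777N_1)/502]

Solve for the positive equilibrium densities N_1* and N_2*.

Setting both brackets to zero gives the nullclines N_1 + 0.351N_2 = 230 and 0.777N_1 + N_2 = 502.
Substituting N_2 = 502 - 0.777N_1 into the first: N_1(1 - 0.351·0.777) = 230 - 0.351·502.
So N_1* = 53.8/0.727 = 74, and then N_2* = 502 - 0.777·74 = 445.

N_1* ≈ 74, N_2* ≈ 445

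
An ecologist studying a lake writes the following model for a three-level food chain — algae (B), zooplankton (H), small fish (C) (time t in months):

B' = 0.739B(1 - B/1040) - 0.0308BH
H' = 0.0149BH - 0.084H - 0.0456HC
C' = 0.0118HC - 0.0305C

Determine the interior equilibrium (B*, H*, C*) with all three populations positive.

From dC/dt = 0: 0.0118H* = 0.0305, so H* = 2.58.
From dB/dt = 0: 0.739(1 - B*/1040) = 0.0308·2.58, giving B* = 1040·(1 - 0.108) = 928.
From dH/dt = 0: 0.0149·928 - 0.084 = 0.0456C*, so C* = 13.7/0.0456 = 301.

B* ≈ 928, H* ≈ 2.58, C* ≈ 301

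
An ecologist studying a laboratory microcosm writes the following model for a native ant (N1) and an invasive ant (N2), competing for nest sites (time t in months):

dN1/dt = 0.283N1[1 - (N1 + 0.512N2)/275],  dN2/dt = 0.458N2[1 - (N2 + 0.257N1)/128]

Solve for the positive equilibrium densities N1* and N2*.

Setting both brackets to zero gives the nullclines N1 + 0.512N2 = 275 and 0.257N1 + N2 = 128.
Substituting N2 = 128 - 0.257N1 into the first: N1(1 - 0.512·0.257) = 275 - 0.512·128.
So N1* = 209/0.868 = 241, and then N2* = 128 - 0.257·241 = 66.

N1* ≈ 241, N2* ≈ 66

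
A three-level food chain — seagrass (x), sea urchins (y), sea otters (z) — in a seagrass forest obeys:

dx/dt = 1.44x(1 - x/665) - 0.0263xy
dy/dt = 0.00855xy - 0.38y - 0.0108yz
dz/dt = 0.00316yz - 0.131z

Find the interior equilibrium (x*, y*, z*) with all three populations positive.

x* ≈ 162, y* ≈ 41.5, z* ≈ 92.7

From dz/dt = 0: 0.00316y* = 0.131, so y* = 41.5.
From dx/dt = 0: 1.44(1 - x*/665) = 0.0263·41.5, giving x* = 665·(1 - 0.757) = 162.
From dy/dt = 0: 0.00855·162 - 0.38 = 0.0108z*, so z* = 1/0.0108 = 92.7.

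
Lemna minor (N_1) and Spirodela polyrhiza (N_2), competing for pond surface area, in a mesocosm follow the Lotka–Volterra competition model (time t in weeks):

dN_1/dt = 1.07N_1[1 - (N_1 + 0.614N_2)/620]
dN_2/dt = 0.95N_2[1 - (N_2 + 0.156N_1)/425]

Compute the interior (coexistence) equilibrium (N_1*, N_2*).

N_1* ≈ 397, N_2* ≈ 363

Setting both brackets to zero gives the nullclines N_1 + 0.614N_2 = 620 and 0.156N_1 + N_2 = 425.
Substituting N_2 = 425 - 0.156N_1 into the first: N_1(1 - 0.614·0.156) = 620 - 0.614·425.
So N_1* = 359/0.904 = 397, and then N_2* = 425 - 0.156·397 = 363.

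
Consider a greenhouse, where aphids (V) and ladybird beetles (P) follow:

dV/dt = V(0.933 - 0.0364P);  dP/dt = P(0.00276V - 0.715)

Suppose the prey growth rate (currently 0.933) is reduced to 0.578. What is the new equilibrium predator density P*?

P* ≈ 15.9

At the interior fixed point, setting dV/dt = 0 with V > 0 fixes P* = (prey growth rate)/(VP coefficient) — independent of the other coefficients.
With the change, P* = 0.578/0.0364 = 15.9; it falls from 25.6.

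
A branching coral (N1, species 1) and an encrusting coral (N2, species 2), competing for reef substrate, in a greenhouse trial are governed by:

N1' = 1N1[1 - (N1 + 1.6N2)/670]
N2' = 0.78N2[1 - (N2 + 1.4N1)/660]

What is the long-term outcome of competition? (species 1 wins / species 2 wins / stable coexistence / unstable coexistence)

unstable coexistence (outcome depends on initial conditions)

Compare the nullcline intercepts: K1/α12 = 670/1.6 = 419 < K2 = 660; K2/α21 = 660/1.4 = 471 < K1 = 670.
Since both are reversed, neither can invade when rare; the interior point is a saddle.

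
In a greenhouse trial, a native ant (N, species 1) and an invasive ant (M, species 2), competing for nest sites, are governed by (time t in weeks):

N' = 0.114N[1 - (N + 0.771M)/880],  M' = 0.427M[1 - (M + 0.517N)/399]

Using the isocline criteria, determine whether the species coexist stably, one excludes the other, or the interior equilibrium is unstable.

Compare the nullcline intercepts: K1/α12 = 880/0.771 = 1140 > K2 = 399; K2/α21 = 399/0.517 = 772 < K1 = 880.
Since the inequalities point opposite ways, species 1 can invade but species 2 cannot.

species 1 excludes species 2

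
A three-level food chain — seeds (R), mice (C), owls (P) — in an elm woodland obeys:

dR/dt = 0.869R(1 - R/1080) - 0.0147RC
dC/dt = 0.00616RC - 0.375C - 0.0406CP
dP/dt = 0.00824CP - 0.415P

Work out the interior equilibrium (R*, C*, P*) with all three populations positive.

From dP/dt = 0: 0.00824C* = 0.415, so C* = 50.4.
From dR/dt = 0: 0.869(1 - R*/1080) = 0.0147·50.4, giving R* = 1080·(1 - 0.852) = 160.
From dC/dt = 0: 0.00616·160 - 0.375 = 0.0406P*, so P* = 0.61/0.0406 = 15.

R* ≈ 160, C* ≈ 50.4, P* ≈ 15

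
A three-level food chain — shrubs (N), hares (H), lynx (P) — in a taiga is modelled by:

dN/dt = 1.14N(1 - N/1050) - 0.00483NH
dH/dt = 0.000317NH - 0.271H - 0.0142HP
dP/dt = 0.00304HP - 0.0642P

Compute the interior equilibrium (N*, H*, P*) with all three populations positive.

N* ≈ 956, H* ≈ 21.1, P* ≈ 2.26

From dP/dt = 0: 0.00304H* = 0.0642, so H* = 21.1.
From dN/dt = 0: 1.14(1 - N*/1050) = 0.00483·21.1, giving N* = 1050·(1 - 0.0895) = 956.
From dH/dt = 0: 0.000317·956 - 0.271 = 0.0142P*, so P* = 0.0321/0.0142 = 2.26.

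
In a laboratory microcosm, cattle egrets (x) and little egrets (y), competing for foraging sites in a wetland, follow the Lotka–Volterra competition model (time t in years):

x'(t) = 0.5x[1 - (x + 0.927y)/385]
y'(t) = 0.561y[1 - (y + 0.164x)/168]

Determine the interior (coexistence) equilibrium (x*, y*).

x* ≈ 270, y* ≈ 124

Setting both brackets to zero gives the nullclines x + 0.927y = 385 and 0.164x + y = 168.
Substituting y = 168 - 0.164x into the first: x(1 - 0.927·0.164) = 385 - 0.927·168.
So x* = 229/0.848 = 270, and then y* = 168 - 0.164·270 = 124.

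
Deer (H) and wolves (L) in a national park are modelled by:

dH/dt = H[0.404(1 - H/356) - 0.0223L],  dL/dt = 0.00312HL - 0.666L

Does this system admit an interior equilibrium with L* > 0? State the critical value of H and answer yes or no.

The predator equation gives dL/dt > 0 only when H > 0.666/0.00312 = 213.
Without the predator, H → K = 356. Since 356 > 213, the predator can invade and persist.

Threshold H = 213; K > 213, so yes, the predator persists.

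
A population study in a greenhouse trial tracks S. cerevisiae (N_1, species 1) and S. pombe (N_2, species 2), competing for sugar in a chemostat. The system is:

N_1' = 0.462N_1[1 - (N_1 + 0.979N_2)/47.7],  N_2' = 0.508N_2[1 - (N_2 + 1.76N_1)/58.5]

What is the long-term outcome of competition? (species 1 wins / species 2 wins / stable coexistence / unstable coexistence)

unstable coexistence (outcome depends on initial conditions)

Compare the nullcline intercepts: K1/α12 = 47.7/0.979 = 48.7 < K2 = 58.5; K2/α21 = 58.5/1.76 = 33.2 < K1 = 47.7.
Since both are reversed, neither can invade when rare; the interior point is a saddle.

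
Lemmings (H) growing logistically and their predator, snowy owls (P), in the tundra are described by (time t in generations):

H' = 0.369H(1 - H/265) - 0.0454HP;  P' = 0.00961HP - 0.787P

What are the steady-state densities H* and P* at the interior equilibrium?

From dP/dt = 0 with P > 0: 0.00961H* = 0.787, so H* = 81.9.
Substitute into dH/dt = 0: 0.369(1 - 81.9/265) = 0.0454P*.
The bracket is 0.691, giving P* = 0.255/0.0454 = 5.62.

H* ≈ 81.9, P* ≈ 5.62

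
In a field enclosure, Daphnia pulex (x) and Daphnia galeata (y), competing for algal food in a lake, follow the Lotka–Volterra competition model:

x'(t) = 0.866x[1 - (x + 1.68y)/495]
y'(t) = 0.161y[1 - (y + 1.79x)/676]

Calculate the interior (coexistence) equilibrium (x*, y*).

Setting both brackets to zero gives the nullclines x + 1.68y = 495 and 1.79x + y = 676.
Substituting y = 676 - 1.79x into the first: x(1 - 1.68·1.79) = 495 - 1.68·676.
So x* = -641/-2.01 = 319, and then y* = 676 - 1.79·319 = 105.

x* ≈ 319, y* ≈ 105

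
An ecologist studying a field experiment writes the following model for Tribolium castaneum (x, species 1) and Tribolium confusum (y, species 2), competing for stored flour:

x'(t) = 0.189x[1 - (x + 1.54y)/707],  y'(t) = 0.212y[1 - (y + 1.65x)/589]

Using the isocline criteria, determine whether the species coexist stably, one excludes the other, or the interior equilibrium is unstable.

unstable coexistence (outcome depends on initial conditions)

Compare the nullcline intercepts: K1/α12 = 707/1.54 = 459 < K2 = 589; K2/α21 = 589/1.65 = 357 < K1 = 707.
Since both are reversed, neither can invade when rare; the interior point is a saddle.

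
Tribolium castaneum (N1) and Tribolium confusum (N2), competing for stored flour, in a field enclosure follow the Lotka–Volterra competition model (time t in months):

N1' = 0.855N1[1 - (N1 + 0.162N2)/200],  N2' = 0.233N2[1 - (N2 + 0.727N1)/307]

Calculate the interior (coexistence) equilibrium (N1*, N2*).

Setting both brackets to zero gives the nullclines N1 + 0.162N2 = 200 and 0.727N1 + N2 = 307.
Substituting N2 = 307 - 0.727N1 into the first: N1(1 - 0.162·0.727) = 200 - 0.162·307.
So N1* = 150/0.882 = 170, and then N2* = 307 - 0.727·170 = 183.

N1* ≈ 170, N2* ≈ 183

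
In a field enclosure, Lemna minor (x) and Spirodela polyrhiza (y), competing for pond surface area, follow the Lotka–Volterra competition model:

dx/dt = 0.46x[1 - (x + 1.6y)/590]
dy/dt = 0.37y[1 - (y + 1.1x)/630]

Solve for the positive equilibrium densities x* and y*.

Setting both brackets to zero gives the nullclines x + 1.6y = 590 and 1.1x + y = 630.
Substituting y = 630 - 1.1x into the first: x(1 - 1.6·1.1) = 590 - 1.6·630.
So x* = -418/-0.76 = 550, and then y* = 630 - 1.1·550 = 25.

x* ≈ 550, y* ≈ 25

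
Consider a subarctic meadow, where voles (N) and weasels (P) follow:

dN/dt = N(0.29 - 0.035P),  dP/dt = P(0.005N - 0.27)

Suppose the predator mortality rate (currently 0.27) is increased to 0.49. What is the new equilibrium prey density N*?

At the interior fixed point, setting dP/dt = 0 with P > 0 fixes N* = (predator death rate)/(NP coefficient) — independent of the other coefficients.
With the change, N* = 0.49/0.005 = 98; it rises from 54.

N* ≈ 98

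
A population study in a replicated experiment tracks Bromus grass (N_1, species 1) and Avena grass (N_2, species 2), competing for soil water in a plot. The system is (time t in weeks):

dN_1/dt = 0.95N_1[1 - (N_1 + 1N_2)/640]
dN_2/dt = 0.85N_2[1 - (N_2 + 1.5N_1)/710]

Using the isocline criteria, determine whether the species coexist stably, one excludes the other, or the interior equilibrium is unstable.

unstable coexistence (outcome depends on initial conditions)

Compare the nullcline intercepts: K1/α12 = 640/1 = 640 < K2 = 710; K2/α21 = 710/1.5 = 473 < K1 = 640.
Since both are reversed, neither can invade when rare; the interior point is a saddle.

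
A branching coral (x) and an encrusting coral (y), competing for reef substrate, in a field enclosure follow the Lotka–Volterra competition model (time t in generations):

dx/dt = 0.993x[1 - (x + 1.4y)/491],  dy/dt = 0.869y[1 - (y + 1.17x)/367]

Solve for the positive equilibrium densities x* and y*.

x* ≈ 35.7, y* ≈ 325

Setting both brackets to zero gives the nullclines x + 1.4y = 491 and 1.17x + y = 367.
Substituting y = 367 - 1.17x into the first: x(1 - 1.4·1.17) = 491 - 1.4·367.
So x* = -22.8/-0.638 = 35.7, and then y* = 367 - 1.17·35.7 = 325.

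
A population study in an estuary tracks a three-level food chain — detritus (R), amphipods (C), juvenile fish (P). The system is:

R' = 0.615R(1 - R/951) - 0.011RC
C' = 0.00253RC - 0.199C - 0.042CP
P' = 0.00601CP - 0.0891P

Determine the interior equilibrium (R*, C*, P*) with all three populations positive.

R* ≈ 699, C* ≈ 14.8, P* ≈ 37.4

From dP/dt = 0: 0.00601C* = 0.0891, so C* = 14.8.
From dR/dt = 0: 0.615(1 - R*/951) = 0.011·14.8, giving R* = 951·(1 - 0.265) = 699.
From dC/dt = 0: 0.00253·699 - 0.199 = 0.042P*, so P* = 1.57/0.042 = 37.4.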